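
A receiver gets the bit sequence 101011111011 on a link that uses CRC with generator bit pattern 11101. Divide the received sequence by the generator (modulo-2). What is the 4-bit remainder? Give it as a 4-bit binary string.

0111

Modulo-2 division of 101011111011 by 11101:
  pos 0: 10101 XOR 11101 = 01000
  pos 1: 10001 XOR 11101 = 01100
  pos 2: 11001 XOR 11101 = 00100
  pos 4: 10011 XOR 11101 = 01110
  pos 5: 11100 XOR 11101 = 00001
Remainder = 0111 (nonzero — an error is detected).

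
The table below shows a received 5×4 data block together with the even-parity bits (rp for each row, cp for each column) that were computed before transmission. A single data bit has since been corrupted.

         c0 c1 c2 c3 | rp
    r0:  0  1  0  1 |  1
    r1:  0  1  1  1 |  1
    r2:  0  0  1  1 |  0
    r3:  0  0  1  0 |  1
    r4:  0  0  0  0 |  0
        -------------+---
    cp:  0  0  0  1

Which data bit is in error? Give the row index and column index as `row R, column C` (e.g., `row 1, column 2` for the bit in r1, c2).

Recompute each row's even parity and compare to rp:
  r0: data parity 0, sent rp 1 → mismatch
  r1: data parity 1, sent rp 1 → ok
  r2: data parity 0, sent rp 0 → ok
  r3: data parity 1, sent rp 1 → ok
  r4: data parity 0, sent rp 0 → ok
Recompute each column's even parity and compare to cp:
  c0: data parity 0, sent cp 0 → ok
  c1: data parity 0, sent cp 0 → ok
  c2: data parity 1, sent cp 0 → mismatch
  c3: data parity 1, sent cp 1 → ok
Exactly one row (r0) and one column (c2) fail → the flipped bit is at their intersection.

row 0, column 2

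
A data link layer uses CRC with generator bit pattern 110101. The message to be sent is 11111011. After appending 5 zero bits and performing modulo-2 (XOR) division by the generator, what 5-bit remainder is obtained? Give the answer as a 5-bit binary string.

Append 5 zeros: 1111101100000. Divide by 110101 (XOR where the leading bit is 1):
  pos 0: 111110 XOR 110101 = 001011
  pos 2: 101111 XOR 110101 = 011010
  pos 3: 110100 XOR 110101 = 000001
Remainder (last 5 bits) = 10000. This is the CRC / FCS.

10000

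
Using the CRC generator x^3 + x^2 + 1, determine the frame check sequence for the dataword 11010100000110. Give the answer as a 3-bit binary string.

Append 3 zeros: 11010100000110000. Divide by 1101 (XOR where the leading bit is 1):
  pos 0: 1101 XOR 1101 = 0000
  pos 5: 1000 XOR 1101 = 0101
  pos 6: 1010 XOR 1101 = 0111
  pos 7: 1110 XOR 1101 = 0011
  pos 9: 1111 XOR 1101 = 0010
  pos 11: 1000 XOR 1101 = 0101
  pos 12: 1010 XOR 1101 = 0111
  pos 13: 1110 XOR 1101 = 0011
Remainder (last 3 bits) = 011. This is the CRC / FCS.

011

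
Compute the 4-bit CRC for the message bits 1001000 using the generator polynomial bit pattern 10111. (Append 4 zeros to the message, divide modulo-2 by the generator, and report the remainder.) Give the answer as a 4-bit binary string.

Append 4 zeros: 10010000000. Divide by 10111 (XOR where the leading bit is 1):
  pos 0: 10010 XOR 10111 = 00101
  pos 2: 10100 XOR 10111 = 00011
  pos 5: 11000 XOR 10111 = 01111
  pos 6: 11110 XOR 10111 = 01001
Remainder (last 4 bits) = 1001. This is the CRC / FCS.

1001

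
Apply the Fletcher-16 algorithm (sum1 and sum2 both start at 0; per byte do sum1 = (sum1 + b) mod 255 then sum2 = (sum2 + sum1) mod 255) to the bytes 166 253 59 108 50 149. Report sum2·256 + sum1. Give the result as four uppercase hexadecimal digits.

Running sums (mod 255):
  after byte 0 (166): sum1=166, sum2=166
  after byte 1 (253): sum1=164, sum2=75
  after byte 2 (59): sum1=223, sum2=43
  after byte 3 (108): sum1=76, sum2=119
  after byte 4 (50): sum1=126, sum2=245
  after byte 5 (149): sum1=20, sum2=10
Checksum = sum2·256 + sum1 = 10·256 + 20 = 2580 = 0x0A14.

0A14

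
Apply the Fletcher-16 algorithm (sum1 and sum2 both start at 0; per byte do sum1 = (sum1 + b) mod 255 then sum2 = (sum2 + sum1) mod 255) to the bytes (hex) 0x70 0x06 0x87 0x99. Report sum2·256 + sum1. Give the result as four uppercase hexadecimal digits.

Running sums (mod 255):
  after byte 0 (0x70): sum1=112, sum2=112
  after byte 1 (0x06): sum1=118, sum2=230
  after byte 2 (0x87): sum1=253, sum2=228
  after byte 3 (0x99): sum1=151, sum2=124
Checksum = sum2·256 + sum1 = 124·256 + 151 = 31895 = 0x7C97.

7C97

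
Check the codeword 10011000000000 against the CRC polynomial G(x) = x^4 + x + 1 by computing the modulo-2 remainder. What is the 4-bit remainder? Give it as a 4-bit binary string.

Modulo-2 division of 10011000000000 by 10011:
  pos 0: 10011 XOR 10011 = 00000
Remainder = 0000 (zero — the frame passes the CRC check).

0000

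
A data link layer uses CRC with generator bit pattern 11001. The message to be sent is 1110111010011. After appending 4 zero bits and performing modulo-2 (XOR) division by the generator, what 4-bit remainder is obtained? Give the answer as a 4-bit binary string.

0111

Append 4 zeros: 11101110100110000. Divide by 11001 (XOR where the leading bit is 1):
  pos 0: 11101 XOR 11001 = 00100
  pos 2: 10011 XOR 11001 = 01010
  pos 3: 10100 XOR 11001 = 01101
  pos 4: 11011 XOR 11001 = 00010
  pos 7: 10001 XOR 11001 = 01000
  pos 8: 10001 XOR 11001 = 01000
  pos 9: 10000 XOR 11001 = 01001
  pos 10: 10010 XOR 11001 = 01011
  pos 11: 10110 XOR 11001 = 01111
  pos 12: 11110 XOR 11001 = 00111
Remainder (last 4 bits) = 0111. This is the CRC / FCS.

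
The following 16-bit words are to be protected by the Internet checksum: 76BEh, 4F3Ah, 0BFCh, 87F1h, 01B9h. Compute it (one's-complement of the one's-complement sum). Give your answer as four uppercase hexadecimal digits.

One's-complement addition (fold any carry out of bit 15 back into bit 0):
  0x76BE + 0x4F3A = 0x0C5F8
  0xC5F8 + 0x0BFC = 0x0D1F4
  0xD1F4 + 0x87F1 = 0x159E5 → wrap carry → 0x59E6
  0x59E6 + 0x01B9 = 0x05B9F
One's-complement sum = 0x5B9F.
Checksum = ~0x5B9F & 0xFFFF = 0xA460.

A460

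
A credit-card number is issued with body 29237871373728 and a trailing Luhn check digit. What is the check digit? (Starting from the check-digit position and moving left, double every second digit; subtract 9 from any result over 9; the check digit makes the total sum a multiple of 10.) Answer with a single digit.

Partial digits right→left: 8 2 7 3 7 3 1 7 8 7 3 2 9 2
Double every second digit counting from the check-digit position (so the 1st, 3rd, 5th, ... of the partial from the right).
  doubled (with −9 where >9): 7 5 5 2 7 6 9 → sum 41
  kept as-is: 2 3 3 7 7 2 2 → sum 26
Total = 41 + 26 = 67.
Check digit = (10 − (67 mod 10)) mod 10 = 3.

3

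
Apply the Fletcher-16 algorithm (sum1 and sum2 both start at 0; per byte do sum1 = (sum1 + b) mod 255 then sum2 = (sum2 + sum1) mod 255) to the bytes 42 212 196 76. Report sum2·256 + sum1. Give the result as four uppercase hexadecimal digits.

FC10

Running sums (mod 255):
  after byte 0 (42): sum1=42, sum2=42
  after byte 1 (212): sum1=254, sum2=41
  after byte 2 (196): sum1=195, sum2=236
  after byte 3 (76): sum1=16, sum2=252
Checksum = sum2·256 + sum1 = 252·256 + 16 = 64528 = 0xFC10.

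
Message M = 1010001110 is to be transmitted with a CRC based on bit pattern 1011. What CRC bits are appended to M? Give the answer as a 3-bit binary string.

000

Append 3 zeros: 1010001110000. Divide by 1011 (XOR where the leading bit is 1):
  pos 0: 1010 XOR 1011 = 0001
  pos 3: 1001 XOR 1011 = 0010
  pos 5: 1011 XOR 1011 = 0000
Remainder (last 3 bits) = 000. This is the CRC / FCS.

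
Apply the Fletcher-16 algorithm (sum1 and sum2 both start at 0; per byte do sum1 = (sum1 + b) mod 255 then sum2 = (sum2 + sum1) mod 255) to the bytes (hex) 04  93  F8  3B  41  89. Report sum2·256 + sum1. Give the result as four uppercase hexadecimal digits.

Running sums (mod 255):
  after byte 0 (04): sum1=4, sum2=4
  after byte 1 (93): sum1=151, sum2=155
  after byte 2 (F8): sum1=144, sum2=44
  after byte 3 (3B): sum1=203, sum2=247
  after byte 4 (41): sum1=13, sum2=5
  after byte 5 (89): sum1=150, sum2=155
Checksum = sum2·256 + sum1 = 155·256 + 150 = 39830 = 0x9B96.

9B96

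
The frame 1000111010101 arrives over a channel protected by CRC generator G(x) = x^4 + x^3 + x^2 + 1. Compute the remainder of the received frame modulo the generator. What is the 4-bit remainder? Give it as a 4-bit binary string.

Modulo-2 division of 1000111010101 by 11101:
  pos 0: 10001 XOR 11101 = 01100
  pos 1: 11001 XOR 11101 = 00100
  pos 3: 10010 XOR 11101 = 01111
  pos 4: 11111 XOR 11101 = 00010
  pos 7: 10010 XOR 11101 = 01111
  pos 8: 11111 XOR 11101 = 00010
Remainder = 0010 (nonzero — an error is detected).

0010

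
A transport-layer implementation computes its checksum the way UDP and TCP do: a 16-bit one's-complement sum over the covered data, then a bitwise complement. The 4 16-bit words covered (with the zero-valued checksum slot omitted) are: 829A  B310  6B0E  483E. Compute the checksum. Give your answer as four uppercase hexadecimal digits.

One's-complement addition (fold any carry out of bit 15 back into bit 0):
  0x829A + 0xB310 = 0x135AA → wrap carry → 0x35AB
  0x35AB + 0x6B0E = 0x0A0B9
  0xA0B9 + 0x483E = 0x0E8F7
One's-complement sum = 0xE8F7.
Checksum = ~0xE8F7 & 0xFFFF = 0x1708.

1708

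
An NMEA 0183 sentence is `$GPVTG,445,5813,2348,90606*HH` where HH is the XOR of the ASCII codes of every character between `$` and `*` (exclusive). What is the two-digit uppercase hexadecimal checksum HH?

5C

XOR the ASCII codes of the payload characters:
  'G' = 0x47 → acc = 0x47
  'P' = 0x50 → acc = 0x17
  'V' = 0x56 → acc = 0x41
  'T' = 0x54 → acc = 0x15
  'G' = 0x47 → acc = 0x52
  ',' = 0x2C → acc = 0x7E
  '4' = 0x34 → acc = 0x4A
  '4' = 0x34 → acc = 0x7E
  '5' = 0x35 → acc = 0x4B
  ',' = 0x2C → acc = 0x67
  '5' = 0x35 → acc = 0x52
  '8' = 0x38 → acc = 0x6A
  '1' = 0x31 → acc = 0x5B
  '3' = 0x33 → acc = 0x68
  ',' = 0x2C → acc = 0x44
  '2' = 0x32 → acc = 0x76
  '3' = 0x33 → acc = 0x45
  '4' = 0x34 → acc = 0x71
  '8' = 0x38 → acc = 0x49
  ',' = 0x2C → acc = 0x65
  '9' = 0x39 → acc = 0x5C
  '0' = 0x30 → acc = 0x6C
  '6' = 0x36 → acc = 0x5A
  '0' = 0x30 → acc = 0x6A
  '6' = 0x36 → acc = 0x5C
Checksum = 0x5C.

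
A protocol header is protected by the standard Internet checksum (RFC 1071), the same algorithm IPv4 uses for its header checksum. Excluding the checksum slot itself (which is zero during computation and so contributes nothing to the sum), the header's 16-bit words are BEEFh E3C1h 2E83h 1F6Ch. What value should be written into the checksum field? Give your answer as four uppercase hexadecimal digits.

One's-complement addition (fold any carry out of bit 15 back into bit 0):
  0xBEEF + 0xE3C1 = 0x1A2B0 → wrap carry → 0xA2B1
  0xA2B1 + 0x2E83 = 0x0D134
  0xD134 + 0x1F6C = 0x0F0A0
One's-complement sum = 0xF0A0.
Checksum = ~0xF0A0 & 0xFFFF = 0x0F5F.

0F5F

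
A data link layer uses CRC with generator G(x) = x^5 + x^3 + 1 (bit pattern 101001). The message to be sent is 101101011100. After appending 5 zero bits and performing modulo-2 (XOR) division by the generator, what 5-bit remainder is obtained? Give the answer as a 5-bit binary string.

11111

Append 5 zeros: 10110101110000000. Divide by 101001 (XOR where the leading bit is 1):
  pos 0: 101101 XOR 101001 = 000100
  pos 3: 100011 XOR 101001 = 001010
  pos 5: 101010 XOR 101001 = 000011
  pos 9: 110000 XOR 101001 = 011001
  pos 10: 110010 XOR 101001 = 011011
  pos 11: 110110 XOR 101001 = 011111
Remainder (last 5 bits) = 11111. This is the CRC / FCS.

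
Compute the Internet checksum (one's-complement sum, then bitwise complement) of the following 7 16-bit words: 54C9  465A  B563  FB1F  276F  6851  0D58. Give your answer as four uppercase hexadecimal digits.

1740

One's-complement addition (fold any carry out of bit 15 back into bit 0):
  0x54C9 + 0x465A = 0x09B23
  0x9B23 + 0xB563 = 0x15086 → wrap carry → 0x5087
  0x5087 + 0xFB1F = 0x14BA6 → wrap carry → 0x4BA7
  0x4BA7 + 0x276F = 0x07316
  0x7316 + 0x6851 = 0x0DB67
  0xDB67 + 0x0D58 = 0x0E8BF
One's-complement sum = 0xE8BF.
Checksum = ~0xE8BF & 0xFFFF = 0x1740.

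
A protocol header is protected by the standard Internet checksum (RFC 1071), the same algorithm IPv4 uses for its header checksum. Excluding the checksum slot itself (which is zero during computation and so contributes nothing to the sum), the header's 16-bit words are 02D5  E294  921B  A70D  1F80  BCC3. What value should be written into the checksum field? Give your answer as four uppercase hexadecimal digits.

One's-complement addition (fold any carry out of bit 15 back into bit 0):
  0x02D5 + 0xE294 = 0x0E569
  0xE569 + 0x921B = 0x17784 → wrap carry → 0x7785
  0x7785 + 0xA70D = 0x11E92 → wrap carry → 0x1E93
  0x1E93 + 0x1F80 = 0x03E13
  0x3E13 + 0xBCC3 = 0x0FAD6
One's-complement sum = 0xFAD6.
Checksum = ~0xFAD6 & 0xFFFF = 0x0529.

0529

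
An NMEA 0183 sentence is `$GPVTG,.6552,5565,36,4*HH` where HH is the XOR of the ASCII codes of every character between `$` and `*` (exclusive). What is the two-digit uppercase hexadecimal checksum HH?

XOR the ASCII codes of the payload characters:
  'G' = 0x47 → acc = 0x47
  'P' = 0x50 → acc = 0x17
  'V' = 0x56 → acc = 0x41
  'T' = 0x54 → acc = 0x15
  'G' = 0x47 → acc = 0x52
  ',' = 0x2C → acc = 0x7E
  '.' = 0x2E → acc = 0x50
  '6' = 0x36 → acc = 0x66
  '5' = 0x35 → acc = 0x53
  '5' = 0x35 → acc = 0x66
  '2' = 0x32 → acc = 0x54
  ',' = 0x2C → acc = 0x78
  '5' = 0x35 → acc = 0x4D
  '5' = 0x35 → acc = 0x78
  '6' = 0x36 → acc = 0x4E
  '5' = 0x35 → acc = 0x7B
  ',' = 0x2C → acc = 0x57
  '3' = 0x33 → acc = 0x64
  '6' = 0x36 → acc = 0x52
  ',' = 0x2C → acc = 0x7E
  '4' = 0x34 → acc = 0x4A
Checksum = 0x4A.

4A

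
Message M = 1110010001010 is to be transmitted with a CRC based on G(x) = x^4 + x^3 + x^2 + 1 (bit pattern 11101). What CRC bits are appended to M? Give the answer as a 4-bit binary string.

Append 4 zeros: 11100100010100000. Divide by 11101 (XOR where the leading bit is 1):
  pos 0: 11100 XOR 11101 = 00001
  pos 4: 11000 XOR 11101 = 00101
  pos 6: 10110 XOR 11101 = 01011
  pos 7: 10111 XOR 11101 = 01010
  pos 8: 10100 XOR 11101 = 01001
  pos 9: 10010 XOR 11101 = 01111
  pos 10: 11110 XOR 11101 = 00011
Remainder (last 4 bits) = 1100. This is the CRC / FCS.

1100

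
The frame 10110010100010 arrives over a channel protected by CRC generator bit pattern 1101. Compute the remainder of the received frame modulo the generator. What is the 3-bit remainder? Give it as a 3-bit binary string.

Modulo-2 division of 10110010100010 by 1101:
  pos 0: 1011 XOR 1101 = 0110
  pos 1: 1100 XOR 1101 = 0001
  pos 4: 1010 XOR 1101 = 0111
  pos 5: 1111 XOR 1101 = 0010
  pos 7: 1000 XOR 1101 = 0101
  pos 8: 1010 XOR 1101 = 0111
  pos 9: 1111 XOR 1101 = 0010
Remainder = 100 (nonzero — an error is detected).

100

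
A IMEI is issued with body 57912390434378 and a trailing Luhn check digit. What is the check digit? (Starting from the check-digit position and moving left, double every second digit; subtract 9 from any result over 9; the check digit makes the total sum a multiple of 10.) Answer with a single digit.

Partial digits right→left: 8 7 3 4 3 4 0 9 3 2 1 9 7 5
Double every second digit counting from the check-digit position (so the 1st, 3rd, 5th, ... of the partial from the right).
  doubled (with −9 where >9): 7 6 6 0 6 2 5 → sum 32
  kept as-is: 7 4 4 9 2 9 5 → sum 40
Total = 32 + 40 = 72.
Check digit = (10 − (72 mod 10)) mod 10 = 8.

8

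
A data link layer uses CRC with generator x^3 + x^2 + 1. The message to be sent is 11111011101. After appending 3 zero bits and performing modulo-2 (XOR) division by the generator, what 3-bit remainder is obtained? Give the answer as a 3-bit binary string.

010

Append 3 zeros: 11111011101000. Divide by 1101 (XOR where the leading bit is 1):
  pos 0: 1111 XOR 1101 = 0010
  pos 2: 1010 XOR 1101 = 0111
  pos 3: 1111 XOR 1101 = 0010
  pos 5: 1011 XOR 1101 = 0110
  pos 6: 1100 XOR 1101 = 0001
  pos 9: 1100 XOR 1101 = 0001
Remainder (last 3 bits) = 010. This is the CRC / FCS.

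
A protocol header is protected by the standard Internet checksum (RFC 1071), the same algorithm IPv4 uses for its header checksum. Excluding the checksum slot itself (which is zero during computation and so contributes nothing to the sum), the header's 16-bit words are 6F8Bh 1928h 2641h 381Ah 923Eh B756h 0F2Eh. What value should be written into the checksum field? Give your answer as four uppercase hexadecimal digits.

One's-complement addition (fold any carry out of bit 15 back into bit 0):
  0x6F8B + 0x1928 = 0x088B3
  0x88B3 + 0x2641 = 0x0AEF4
  0xAEF4 + 0x381A = 0x0E70E
  0xE70E + 0x923E = 0x1794C → wrap carry → 0x794D
  0x794D + 0xB756 = 0x130A3 → wrap carry → 0x30A4
  0x30A4 + 0x0F2E = 0x03FD2
One's-complement sum = 0x3FD2.
Checksum = ~0x3FD2 & 0xFFFF = 0xC02D.

C02D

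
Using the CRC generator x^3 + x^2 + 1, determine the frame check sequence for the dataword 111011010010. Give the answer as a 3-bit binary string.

Append 3 zeros: 111011010010000. Divide by 1101 (XOR where the leading bit is 1):
  pos 0: 1110 XOR 1101 = 0011
  pos 2: 1111 XOR 1101 = 0010
  pos 4: 1001 XOR 1101 = 0100
  pos 5: 1000 XOR 1101 = 0101
  pos 6: 1010 XOR 1101 = 0111
  pos 7: 1111 XOR 1101 = 0010
  pos 9: 1000 XOR 1101 = 0101
  pos 10: 1010 XOR 1101 = 0111
  pos 11: 1110 XOR 1101 = 0011
Remainder (last 3 bits) = 011. This is the CRC / FCS.

011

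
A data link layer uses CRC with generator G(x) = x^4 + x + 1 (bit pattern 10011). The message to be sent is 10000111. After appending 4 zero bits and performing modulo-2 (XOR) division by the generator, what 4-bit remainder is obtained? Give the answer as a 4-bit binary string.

0111

Append 4 zeros: 100001110000. Divide by 10011 (XOR where the leading bit is 1):
  pos 0: 10000 XOR 10011 = 00011
  pos 3: 11111 XOR 10011 = 01100
  pos 4: 11000 XOR 10011 = 01011
  pos 5: 10110 XOR 10011 = 00101
  pos 7: 10100 XOR 10011 = 00111
Remainder (last 4 bits) = 0111. This is the CRC / FCS.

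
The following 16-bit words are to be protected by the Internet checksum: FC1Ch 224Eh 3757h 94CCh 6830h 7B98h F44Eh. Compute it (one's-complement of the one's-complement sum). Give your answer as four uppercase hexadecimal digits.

One's-complement addition (fold any carry out of bit 15 back into bit 0):
  0xFC1C + 0x224E = 0x11E6A → wrap carry → 0x1E6B
  0x1E6B + 0x3757 = 0x055C2
  0x55C2 + 0x94CC = 0x0EA8E
  0xEA8E + 0x6830 = 0x152BE → wrap carry → 0x52BF
  0x52BF + 0x7B98 = 0x0CE57
  0xCE57 + 0xF44E = 0x1C2A5 → wrap carry → 0xC2A6
One's-complement sum = 0xC2A6.
Checksum = ~0xC2A6 & 0xFFFF = 0x3D59.

3D59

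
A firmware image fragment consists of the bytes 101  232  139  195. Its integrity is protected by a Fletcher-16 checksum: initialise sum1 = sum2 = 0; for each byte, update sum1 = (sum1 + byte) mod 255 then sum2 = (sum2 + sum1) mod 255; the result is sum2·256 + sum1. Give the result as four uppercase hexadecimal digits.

2B9D

Running sums (mod 255):
  after byte 0 (101): sum1=101, sum2=101
  after byte 1 (232): sum1=78, sum2=179
  after byte 2 (139): sum1=217, sum2=141
  after byte 3 (195): sum1=157, sum2=43
Checksum = sum2·256 + sum1 = 43·256 + 157 = 11165 = 0x2B9D.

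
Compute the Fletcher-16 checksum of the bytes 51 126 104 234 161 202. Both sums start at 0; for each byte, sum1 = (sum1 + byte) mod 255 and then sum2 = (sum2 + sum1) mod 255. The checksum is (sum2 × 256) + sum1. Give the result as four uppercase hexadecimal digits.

1C71

Running sums (mod 255):
  after byte 0 (51): sum1=51, sum2=51
  after byte 1 (126): sum1=177, sum2=228
  after byte 2 (104): sum1=26, sum2=254
  after byte 3 (234): sum1=5, sum2=4
  after byte 4 (161): sum1=166, sum2=170
  after byte 5 (202): sum1=113, sum2=28
Checksum = sum2·256 + sum1 = 28·256 + 113 = 7281 = 0x1C71.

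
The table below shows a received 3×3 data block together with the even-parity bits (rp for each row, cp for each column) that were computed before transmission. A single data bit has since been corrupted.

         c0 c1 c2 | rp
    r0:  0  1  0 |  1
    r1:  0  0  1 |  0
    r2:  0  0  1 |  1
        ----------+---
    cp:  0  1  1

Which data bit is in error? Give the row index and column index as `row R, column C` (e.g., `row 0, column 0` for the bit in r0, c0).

Recompute each row's even parity and compare to rp:
  r0: data parity 1, sent rp 1 → ok
  r1: data parity 1, sent rp 0 → mismatch
  r2: data parity 1, sent rp 1 → ok
Recompute each column's even parity and compare to cp:
  c0: data parity 0, sent cp 0 → ok
  c1: data parity 1, sent cp 1 → ok
  c2: data parity 0, sent cp 1 → mismatch
Exactly one row (r1) and one column (c2) fail → the flipped bit is at their intersection.

row 1, column 2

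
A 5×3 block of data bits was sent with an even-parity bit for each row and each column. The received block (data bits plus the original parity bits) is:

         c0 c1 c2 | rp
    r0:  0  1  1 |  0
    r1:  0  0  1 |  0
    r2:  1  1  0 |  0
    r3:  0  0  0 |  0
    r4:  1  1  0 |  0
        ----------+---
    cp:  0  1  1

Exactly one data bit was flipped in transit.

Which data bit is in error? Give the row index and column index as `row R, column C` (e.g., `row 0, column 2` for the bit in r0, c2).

row 1, column 2

Recompute each row's even parity and compare to rp:
  r0: data parity 0, sent rp 0 → ok
  r1: data parity 1, sent rp 0 → mismatch
  r2: data parity 0, sent rp 0 → ok
  r3: data parity 0, sent rp 0 → ok
  r4: data parity 0, sent rp 0 → ok
Recompute each column's even parity and compare to cp:
  c0: data parity 0, sent cp 0 → ok
  c1: data parity 1, sent cp 1 → ok
  c2: data parity 0, sent cp 1 → mismatch
Exactly one row (r1) and one column (c2) fail → the flipped bit is at their intersection.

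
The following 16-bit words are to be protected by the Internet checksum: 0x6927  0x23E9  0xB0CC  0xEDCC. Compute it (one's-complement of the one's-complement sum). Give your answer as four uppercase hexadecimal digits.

D455

One's-complement addition (fold any carry out of bit 15 back into bit 0):
  0x6927 + 0x23E9 = 0x08D10
  0x8D10 + 0xB0CC = 0x13DDC → wrap carry → 0x3DDD
  0x3DDD + 0xEDCC = 0x12BA9 → wrap carry → 0x2BAA
One's-complement sum = 0x2BAA.
Checksum = ~0x2BAA & 0xFFFF = 0xD455.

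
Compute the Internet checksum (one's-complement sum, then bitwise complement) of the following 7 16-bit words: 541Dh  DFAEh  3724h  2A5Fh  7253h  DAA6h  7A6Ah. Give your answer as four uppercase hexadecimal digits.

A34B

One's-complement addition (fold any carry out of bit 15 back into bit 0):
  0x541D + 0xDFAE = 0x133CB → wrap carry → 0x33CC
  0x33CC + 0x3724 = 0x06AF0
  0x6AF0 + 0x2A5F = 0x0954F
  0x954F + 0x7253 = 0x107A2 → wrap carry → 0x07A3
  0x07A3 + 0xDAA6 = 0x0E249
  0xE249 + 0x7A6A = 0x15CB3 → wrap carry → 0x5CB4
One's-complement sum = 0x5CB4.
Checksum = ~0x5CB4 & 0xFFFF = 0xA34B.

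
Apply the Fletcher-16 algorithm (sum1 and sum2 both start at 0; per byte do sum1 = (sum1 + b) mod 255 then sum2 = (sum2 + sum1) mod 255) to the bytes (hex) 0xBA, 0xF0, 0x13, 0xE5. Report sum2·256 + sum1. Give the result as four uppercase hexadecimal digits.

Running sums (mod 255):
  after byte 0 (0xBA): sum1=186, sum2=186
  after byte 1 (0xF0): sum1=171, sum2=102
  after byte 2 (0x13): sum1=190, sum2=37
  after byte 3 (0xE5): sum1=164, sum2=201
Checksum = sum2·256 + sum1 = 201·256 + 164 = 51620 = 0xC9A4.

C9A4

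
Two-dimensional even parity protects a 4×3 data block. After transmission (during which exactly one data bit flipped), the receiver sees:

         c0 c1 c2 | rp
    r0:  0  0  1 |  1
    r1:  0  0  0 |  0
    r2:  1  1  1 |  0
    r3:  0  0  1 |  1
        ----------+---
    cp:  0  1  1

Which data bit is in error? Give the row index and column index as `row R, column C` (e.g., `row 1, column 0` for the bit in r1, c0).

Recompute each row's even parity and compare to rp:
  r0: data parity 1, sent rp 1 → ok
  r1: data parity 0, sent rp 0 → ok
  r2: data parity 1, sent rp 0 → mismatch
  r3: data parity 1, sent rp 1 → ok
Recompute each column's even parity and compare to cp:
  c0: data parity 1, sent cp 0 → mismatch
  c1: data parity 1, sent cp 1 → ok
  c2: data parity 1, sent cp 1 → ok
Exactly one row (r2) and one column (c0) fail → the flipped bit is at their intersection.

row 2, column 0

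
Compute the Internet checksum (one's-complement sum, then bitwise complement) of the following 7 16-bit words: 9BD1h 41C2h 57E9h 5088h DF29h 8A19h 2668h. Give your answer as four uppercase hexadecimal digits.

EA4E

One's-complement addition (fold any carry out of bit 15 back into bit 0):
  0x9BD1 + 0x41C2 = 0x0DD93
  0xDD93 + 0x57E9 = 0x1357C → wrap carry → 0x357D
  0x357D + 0x5088 = 0x08605
  0x8605 + 0xDF29 = 0x1652E → wrap carry → 0x652F
  0x652F + 0x8A19 = 0x0EF48
  0xEF48 + 0x2668 = 0x115B0 → wrap carry → 0x15B1
One's-complement sum = 0x15B1.
Checksum = ~0x15B1 & 0xFFFF = 0xEA4E.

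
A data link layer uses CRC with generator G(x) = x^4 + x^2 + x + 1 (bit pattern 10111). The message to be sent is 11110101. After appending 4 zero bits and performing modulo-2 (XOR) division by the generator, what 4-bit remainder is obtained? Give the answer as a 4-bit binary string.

Append 4 zeros: 111101010000. Divide by 10111 (XOR where the leading bit is 1):
  pos 0: 11110 XOR 10111 = 01001
  pos 1: 10011 XOR 10111 = 00100
  pos 3: 10001 XOR 10111 = 00110
  pos 5: 11000 XOR 10111 = 01111
  pos 6: 11110 XOR 10111 = 01001
  pos 7: 10010 XOR 10111 = 00101
Remainder (last 4 bits) = 0101. This is the CRC / FCS.

0101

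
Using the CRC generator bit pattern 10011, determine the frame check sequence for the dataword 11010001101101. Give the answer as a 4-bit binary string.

0110

Append 4 zeros: 110100011011010000. Divide by 10011 (XOR where the leading bit is 1):
  pos 0: 11010 XOR 10011 = 01001
  pos 1: 10010 XOR 10011 = 00001
  pos 5: 10110 XOR 10011 = 00101
  pos 7: 10111 XOR 10011 = 00100
  pos 9: 10001 XOR 10011 = 00010
  pos 12: 10000 XOR 10011 = 00011
Remainder (last 4 bits) = 0110. This is the CRC / FCS.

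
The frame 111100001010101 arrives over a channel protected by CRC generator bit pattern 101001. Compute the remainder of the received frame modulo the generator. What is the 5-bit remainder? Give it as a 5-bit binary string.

Modulo-2 division of 111100001010101 by 101001:
  pos 0: 111100 XOR 101001 = 010101
  pos 1: 101010 XOR 101001 = 000011
  pos 5: 110101 XOR 101001 = 011100
  pos 6: 111000 XOR 101001 = 010001
  pos 7: 100011 XOR 101001 = 001010
  pos 9: 101001 XOR 101001 = 000000
Remainder = 00000 (zero — the frame passes the CRC check).

00000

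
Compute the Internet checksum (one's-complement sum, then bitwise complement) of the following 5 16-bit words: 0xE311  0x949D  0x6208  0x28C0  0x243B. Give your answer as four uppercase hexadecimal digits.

One's-complement addition (fold any carry out of bit 15 back into bit 0):
  0xE311 + 0x949D = 0x177AE → wrap carry → 0x77AF
  0x77AF + 0x6208 = 0x0D9B7
  0xD9B7 + 0x28C0 = 0x10277 → wrap carry → 0x0278
  0x0278 + 0x243B = 0x026B3
One's-complement sum = 0x26B3.
Checksum = ~0x26B3 & 0xFFFF = 0xD94C.

D94C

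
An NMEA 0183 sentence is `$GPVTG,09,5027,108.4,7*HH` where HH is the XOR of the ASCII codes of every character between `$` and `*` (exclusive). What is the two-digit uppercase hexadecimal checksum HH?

XOR the ASCII codes of the payload characters:
  'G' = 0x47 → acc = 0x47
  'P' = 0x50 → acc = 0x17
  'V' = 0x56 → acc = 0x41
  'T' = 0x54 → acc = 0x15
  'G' = 0x47 → acc = 0x52
  ',' = 0x2C → acc = 0x7E
  '0' = 0x30 → acc = 0x4E
  '9' = 0x39 → acc = 0x77
  ',' = 0x2C → acc = 0x5B
  '5' = 0x35 → acc = 0x6E
  '0' = 0x30 → acc = 0x5E
  '2' = 0x32 → acc = 0x6C
  '7' = 0x37 → acc = 0x5B
  ',' = 0x2C → acc = 0x77
  '1' = 0x31 → acc = 0x46
  '0' = 0x30 → acc = 0x76
  '8' = 0x38 → acc = 0x4E
  '.' = 0x2E → acc = 0x60
  '4' = 0x34 → acc = 0x54
  ',' = 0x2C → acc = 0x78
  '7' = 0x37 → acc = 0x4F
Checksum = 0x4F.

4F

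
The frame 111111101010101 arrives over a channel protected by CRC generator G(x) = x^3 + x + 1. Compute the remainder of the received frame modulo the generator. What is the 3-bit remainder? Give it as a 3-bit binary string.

Modulo-2 division of 111111101010101 by 1011:
  pos 0: 1111 XOR 1011 = 0100
  pos 1: 1001 XOR 1011 = 0010
  pos 3: 1011 XOR 1011 = 0000
  pos 8: 1010 XOR 1011 = 0001
  pos 11: 1101 XOR 1011 = 0110
Remainder = 110 (nonzero — an error is detected).

110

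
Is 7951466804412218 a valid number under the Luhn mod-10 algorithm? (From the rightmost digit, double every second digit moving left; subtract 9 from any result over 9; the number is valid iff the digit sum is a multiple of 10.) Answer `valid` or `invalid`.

valid

From the right, keep odd positions and double even positions (subtract 9 from any doubled value over 9):
  doubled (positions 2,4,...): 2 4 8 0 3 8 1 5 → sum 31
  kept (positions 1,3,...): 8 2 1 4 8 6 1 9 → sum 39
Total = 70.
70 mod 10 = 0, so the number is valid.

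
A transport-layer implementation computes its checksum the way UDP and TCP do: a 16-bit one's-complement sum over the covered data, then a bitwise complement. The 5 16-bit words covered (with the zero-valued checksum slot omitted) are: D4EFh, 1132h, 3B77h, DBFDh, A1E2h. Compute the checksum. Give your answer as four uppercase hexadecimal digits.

One's-complement addition (fold any carry out of bit 15 back into bit 0):
  0xD4EF + 0x1132 = 0x0E621
  0xE621 + 0x3B77 = 0x12198 → wrap carry → 0x2199
  0x2199 + 0xDBFD = 0x0FD96
  0xFD96 + 0xA1E2 = 0x19F78 → wrap carry → 0x9F79
One's-complement sum = 0x9F79.
Checksum = ~0x9F79 & 0xFFFF = 0x6086.

6086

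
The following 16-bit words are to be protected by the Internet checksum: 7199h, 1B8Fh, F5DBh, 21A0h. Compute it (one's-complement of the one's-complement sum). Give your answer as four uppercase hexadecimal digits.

5B5B

One's-complement addition (fold any carry out of bit 15 back into bit 0):
  0x7199 + 0x1B8F = 0x08D28
  0x8D28 + 0xF5DB = 0x18303 → wrap carry → 0x8304
  0x8304 + 0x21A0 = 0x0A4A4
One's-complement sum = 0xA4A4.
Checksum = ~0xA4A4 & 0xFFFF = 0x5B5B.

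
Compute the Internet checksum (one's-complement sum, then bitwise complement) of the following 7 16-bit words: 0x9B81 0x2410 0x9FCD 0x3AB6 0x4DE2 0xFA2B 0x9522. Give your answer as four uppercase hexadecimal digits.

One's-complement addition (fold any carry out of bit 15 back into bit 0):
  0x9B81 + 0x2410 = 0x0BF91
  0xBF91 + 0x9FCD = 0x15F5E → wrap carry → 0x5F5F
  0x5F5F + 0x3AB6 = 0x09A15
  0x9A15 + 0x4DE2 = 0x0E7F7
  0xE7F7 + 0xFA2B = 0x1E222 → wrap carry → 0xE223
  0xE223 + 0x9522 = 0x17745 → wrap carry → 0x7746
One's-complement sum = 0x7746.
Checksum = ~0x7746 & 0xFFFF = 0x88B9.

88B9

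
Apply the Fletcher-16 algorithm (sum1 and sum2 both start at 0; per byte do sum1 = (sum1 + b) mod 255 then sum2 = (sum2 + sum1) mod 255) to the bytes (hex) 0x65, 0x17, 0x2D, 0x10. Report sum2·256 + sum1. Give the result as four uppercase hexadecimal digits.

45B9

Running sums (mod 255):
  after byte 0 (0x65): sum1=101, sum2=101
  after byte 1 (0x17): sum1=124, sum2=225
  after byte 2 (0x2D): sum1=169, sum2=139
  after byte 3 (0x10): sum1=185, sum2=69
Checksum = sum2·256 + sum1 = 69·256 + 185 = 17849 = 0x45B9.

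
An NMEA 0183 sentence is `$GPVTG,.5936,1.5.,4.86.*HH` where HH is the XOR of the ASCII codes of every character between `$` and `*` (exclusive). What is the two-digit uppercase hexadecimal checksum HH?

67

XOR the ASCII codes of the payload characters:
  'G' = 0x47 → acc = 0x47
  'P' = 0x50 → acc = 0x17
  'V' = 0x56 → acc = 0x41
  'T' = 0x54 → acc = 0x15
  'G' = 0x47 → acc = 0x52
  ',' = 0x2C → acc = 0x7E
  '.' = 0x2E → acc = 0x50
  '5' = 0x35 → acc = 0x65
  '9' = 0x39 → acc = 0x5C
  '3' = 0x33 → acc = 0x6F
  '6' = 0x36 → acc = 0x59
  ',' = 0x2C → acc = 0x75
  '1' = 0x31 → acc = 0x44
  '.' = 0x2E → acc = 0x6A
  '5' = 0x35 → acc = 0x5F
  '.' = 0x2E → acc = 0x71
  ',' = 0x2C → acc = 0x5D
  '4' = 0x34 → acc = 0x69
  '.' = 0x2E → acc = 0x47
  '8' = 0x38 → acc = 0x7F
  '6' = 0x36 → acc = 0x49
  '.' = 0x2E → acc = 0x67
Checksum = 0x67.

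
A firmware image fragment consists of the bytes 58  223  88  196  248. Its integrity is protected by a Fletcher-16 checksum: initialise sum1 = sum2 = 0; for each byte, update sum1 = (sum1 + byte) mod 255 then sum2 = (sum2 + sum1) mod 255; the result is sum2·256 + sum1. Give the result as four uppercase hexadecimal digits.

Running sums (mod 255):
  after byte 0 (58): sum1=58, sum2=58
  after byte 1 (223): sum1=26, sum2=84
  after byte 2 (88): sum1=114, sum2=198
  after byte 3 (196): sum1=55, sum2=253
  after byte 4 (248): sum1=48, sum2=46
Checksum = sum2·256 + sum1 = 46·256 + 48 = 11824 = 0x2E30.

2E30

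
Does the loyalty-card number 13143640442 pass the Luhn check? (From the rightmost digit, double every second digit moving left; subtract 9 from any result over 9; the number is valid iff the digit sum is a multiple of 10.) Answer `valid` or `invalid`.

valid

From the right, keep odd positions and double even positions (subtract 9 from any doubled value over 9):
  doubled (positions 2,4,...): 8 0 3 8 6 → sum 25
  kept (positions 1,3,...): 2 4 4 3 1 1 → sum 15
Total = 40.
40 mod 10 = 0, so the number is valid.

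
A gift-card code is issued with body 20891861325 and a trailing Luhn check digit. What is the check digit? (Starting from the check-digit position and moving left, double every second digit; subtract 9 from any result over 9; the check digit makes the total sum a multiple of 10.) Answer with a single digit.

7

Partial digits right→left: 5 2 3 1 6 8 1 9 8 0 2
Double every second digit counting from the check-digit position (so the 1st, 3rd, 5th, ... of the partial from the right).
  doubled (with −9 where >9): 1 6 3 2 7 4 → sum 23
  kept as-is: 2 1 8 9 0 → sum 20
Total = 23 + 20 = 43.
Check digit = (10 − (43 mod 10)) mod 10 = 7.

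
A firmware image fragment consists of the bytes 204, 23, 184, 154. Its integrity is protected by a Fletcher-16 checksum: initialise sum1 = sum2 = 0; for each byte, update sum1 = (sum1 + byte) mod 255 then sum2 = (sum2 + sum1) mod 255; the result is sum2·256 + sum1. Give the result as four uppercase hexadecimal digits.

Running sums (mod 255):
  after byte 0 (204): sum1=204, sum2=204
  after byte 1 (23): sum1=227, sum2=176
  after byte 2 (184): sum1=156, sum2=77
  after byte 3 (154): sum1=55, sum2=132
Checksum = sum2·256 + sum1 = 132·256 + 55 = 33847 = 0x8437.

8437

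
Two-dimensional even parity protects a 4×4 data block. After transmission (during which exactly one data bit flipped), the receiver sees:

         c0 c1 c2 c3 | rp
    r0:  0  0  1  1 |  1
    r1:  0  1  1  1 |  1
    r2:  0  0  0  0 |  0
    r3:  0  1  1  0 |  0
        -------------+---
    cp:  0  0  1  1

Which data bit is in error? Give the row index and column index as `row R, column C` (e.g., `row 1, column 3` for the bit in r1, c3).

row 0, column 3

Recompute each row's even parity and compare to rp:
  r0: data parity 0, sent rp 1 → mismatch
  r1: data parity 1, sent rp 1 → ok
  r2: data parity 0, sent rp 0 → ok
  r3: data parity 0, sent rp 0 → ok
Recompute each column's even parity and compare to cp:
  c0: data parity 0, sent cp 0 → ok
  c1: data parity 0, sent cp 0 → ok
  c2: data parity 1, sent cp 1 → ok
  c3: data parity 0, sent cp 1 → mismatch
Exactly one row (r0) and one column (c3) fail → the flipped bit is at their intersection.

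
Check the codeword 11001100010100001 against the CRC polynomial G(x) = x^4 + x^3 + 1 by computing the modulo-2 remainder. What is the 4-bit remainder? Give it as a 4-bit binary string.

Modulo-2 division of 11001100010100001 by 11001:
  pos 0: 11001 XOR 11001 = 00000
  pos 5: 10001 XOR 11001 = 01000
  pos 6: 10000 XOR 11001 = 01001
  pos 7: 10011 XOR 11001 = 01010
  pos 8: 10100 XOR 11001 = 01101
  pos 9: 11010 XOR 11001 = 00011
  pos 12: 11001 XOR 11001 = 00000
Remainder = 0000 (zero — the frame passes the CRC check).

0000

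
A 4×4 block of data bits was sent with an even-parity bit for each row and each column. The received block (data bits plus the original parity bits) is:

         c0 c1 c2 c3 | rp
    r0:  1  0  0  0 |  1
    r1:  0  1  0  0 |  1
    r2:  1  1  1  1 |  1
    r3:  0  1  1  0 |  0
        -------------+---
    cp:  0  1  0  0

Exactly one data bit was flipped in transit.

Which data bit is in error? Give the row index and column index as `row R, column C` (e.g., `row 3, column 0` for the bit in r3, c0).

row 2, column 3

Recompute each row's even parity and compare to rp:
  r0: data parity 1, sent rp 1 → ok
  r1: data parity 1, sent rp 1 → ok
  r2: data parity 0, sent rp 1 → mismatch
  r3: data parity 0, sent rp 0 → ok
Recompute each column's even parity and compare to cp:
  c0: data parity 0, sent cp 0 → ok
  c1: data parity 1, sent cp 1 → ok
  c2: data parity 0, sent cp 0 → ok
  c3: data parity 1, sent cp 0 → mismatch
Exactly one row (r2) and one column (c3) fail → the flipped bit is at their intersection.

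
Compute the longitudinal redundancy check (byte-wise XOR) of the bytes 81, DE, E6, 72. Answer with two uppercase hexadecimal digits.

XOR the bytes together:
  start with 0x81
  0x81 ⊕ 0xDE = 0x5F
  0x5F ⊕ 0xE6 = 0xB9
  0xB9 ⊕ 0x72 = 0xCB

CB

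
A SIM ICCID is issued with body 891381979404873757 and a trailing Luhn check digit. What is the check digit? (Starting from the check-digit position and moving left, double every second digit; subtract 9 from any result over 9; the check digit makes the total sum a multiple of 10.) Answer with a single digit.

6

Partial digits right→left: 7 5 7 3 7 8 4 0 4 9 7 9 1 8 3 1 9 8
Double every second digit counting from the check-digit position (so the 1st, 3rd, 5th, ... of the partial from the right).
  doubled (with −9 where >9): 5 5 5 8 8 5 2 6 9 → sum 53
  kept as-is: 5 3 8 0 9 9 8 1 8 → sum 51
Total = 53 + 51 = 104.
Check digit = (10 − (104 mod 10)) mod 10 = 6.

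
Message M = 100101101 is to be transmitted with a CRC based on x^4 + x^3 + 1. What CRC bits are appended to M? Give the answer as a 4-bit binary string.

0111

Append 4 zeros: 1001011010000. Divide by 11001 (XOR where the leading bit is 1):
  pos 0: 10010 XOR 11001 = 01011
  pos 1: 10111 XOR 11001 = 01110
  pos 2: 11101 XOR 11001 = 00100
  pos 4: 10001 XOR 11001 = 01000
  pos 5: 10000 XOR 11001 = 01001
  pos 6: 10010 XOR 11001 = 01011
  pos 7: 10110 XOR 11001 = 01111
  pos 8: 11110 XOR 11001 = 00111
Remainder (last 4 bits) = 0111. This is the CRC / FCS.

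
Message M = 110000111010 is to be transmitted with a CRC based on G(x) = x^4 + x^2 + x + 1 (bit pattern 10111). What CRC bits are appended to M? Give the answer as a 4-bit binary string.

Append 4 zeros: 1100001110100000. Divide by 10111 (XOR where the leading bit is 1):
  pos 0: 11000 XOR 10111 = 01111
  pos 1: 11110 XOR 10111 = 01001
  pos 2: 10011 XOR 10111 = 00100
  pos 4: 10011 XOR 10111 = 00100
  pos 6: 10001 XOR 10111 = 00110
  pos 8: 11000 XOR 10111 = 01111
  pos 9: 11110 XOR 10111 = 01001
  pos 10: 10010 XOR 10111 = 00101
Remainder (last 4 bits) = 1010. This is the CRC / FCS.

1010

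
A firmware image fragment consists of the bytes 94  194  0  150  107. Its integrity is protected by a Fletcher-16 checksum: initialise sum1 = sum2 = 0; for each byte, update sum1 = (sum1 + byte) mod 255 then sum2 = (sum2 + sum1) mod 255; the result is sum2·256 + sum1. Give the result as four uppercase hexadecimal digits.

7B23

Running sums (mod 255):
  after byte 0 (94): sum1=94, sum2=94
  after byte 1 (194): sum1=33, sum2=127
  after byte 2 (0): sum1=33, sum2=160
  after byte 3 (150): sum1=183, sum2=88
  after byte 4 (107): sum1=35, sum2=123
Checksum = sum2·256 + sum1 = 123·256 + 35 = 31523 = 0x7B23.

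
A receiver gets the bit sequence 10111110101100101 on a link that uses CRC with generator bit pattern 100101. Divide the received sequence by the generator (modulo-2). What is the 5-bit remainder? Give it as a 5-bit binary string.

Modulo-2 division of 10111110101100101 by 100101:
  pos 0: 101111 XOR 100101 = 001010
  pos 2: 101010 XOR 100101 = 001111
  pos 4: 111110 XOR 100101 = 011011
  pos 5: 110111 XOR 100101 = 010010
  pos 6: 100101 XOR 100101 = 000000
Remainder = 00101 (nonzero — an error is detected).

00101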